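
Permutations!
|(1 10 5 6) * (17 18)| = 4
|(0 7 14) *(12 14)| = |(0 7 12 14)| = 4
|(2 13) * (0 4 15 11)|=4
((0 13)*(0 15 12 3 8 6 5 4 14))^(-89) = [13, 1, 2, 8, 14, 4, 5, 7, 6, 9, 10, 11, 3, 15, 0, 12] = (0 13 15 12 3 8 6 5 4 14)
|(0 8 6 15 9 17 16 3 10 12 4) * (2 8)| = 12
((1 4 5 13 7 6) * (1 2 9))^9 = (1 4 5 13 7 6 2 9) = [0, 4, 9, 3, 5, 13, 2, 6, 8, 1, 10, 11, 12, 7]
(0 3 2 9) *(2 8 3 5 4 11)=(0 5 4 11 2 9)(3 8)=[5, 1, 9, 8, 11, 4, 6, 7, 3, 0, 10, 2]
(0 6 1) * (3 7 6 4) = (0 4 3 7 6 1) = [4, 0, 2, 7, 3, 5, 1, 6]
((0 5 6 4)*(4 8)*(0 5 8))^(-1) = (0 6 5 4 8) = [6, 1, 2, 3, 8, 4, 5, 7, 0]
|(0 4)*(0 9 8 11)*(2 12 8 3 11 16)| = 20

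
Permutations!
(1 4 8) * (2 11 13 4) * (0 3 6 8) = [3, 2, 11, 6, 0, 5, 8, 7, 1, 9, 10, 13, 12, 4] = (0 3 6 8 1 2 11 13 4)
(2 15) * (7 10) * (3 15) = [0, 1, 3, 15, 4, 5, 6, 10, 8, 9, 7, 11, 12, 13, 14, 2] = (2 3 15)(7 10)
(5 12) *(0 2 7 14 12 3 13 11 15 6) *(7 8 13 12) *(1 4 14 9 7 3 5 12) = (0 2 8 13 11 15 6)(1 4 14 3)(7 9) = [2, 4, 8, 1, 14, 5, 0, 9, 13, 7, 10, 15, 12, 11, 3, 6]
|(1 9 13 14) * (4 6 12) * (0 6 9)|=8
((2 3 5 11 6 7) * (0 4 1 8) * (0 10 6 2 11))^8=(0 2 6 1 5 11 10 4 3 7 8)=[2, 5, 6, 7, 3, 11, 1, 8, 0, 9, 4, 10]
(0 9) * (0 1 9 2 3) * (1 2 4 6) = (0 4 6 1 9 2 3) = [4, 9, 3, 0, 6, 5, 1, 7, 8, 2]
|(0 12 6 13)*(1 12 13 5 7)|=|(0 13)(1 12 6 5 7)|=10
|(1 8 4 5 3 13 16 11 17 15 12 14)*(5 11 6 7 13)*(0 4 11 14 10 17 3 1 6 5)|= |(0 4 14 6 7 13 16 5 1 8 11 3)(10 17 15 12)|= 12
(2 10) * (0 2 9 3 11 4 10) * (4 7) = (0 2)(3 11 7 4 10 9) = [2, 1, 0, 11, 10, 5, 6, 4, 8, 3, 9, 7]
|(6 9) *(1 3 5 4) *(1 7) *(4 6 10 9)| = 6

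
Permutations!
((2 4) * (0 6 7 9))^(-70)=(0 7)(6 9)=[7, 1, 2, 3, 4, 5, 9, 0, 8, 6]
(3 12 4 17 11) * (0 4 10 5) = (0 4 17 11 3 12 10 5) = [4, 1, 2, 12, 17, 0, 6, 7, 8, 9, 5, 3, 10, 13, 14, 15, 16, 11]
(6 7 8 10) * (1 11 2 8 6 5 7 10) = (1 11 2 8)(5 7 6 10) = [0, 11, 8, 3, 4, 7, 10, 6, 1, 9, 5, 2]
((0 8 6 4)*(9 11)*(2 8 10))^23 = (0 4 6 8 2 10)(9 11) = [4, 1, 10, 3, 6, 5, 8, 7, 2, 11, 0, 9]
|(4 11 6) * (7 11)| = |(4 7 11 6)| = 4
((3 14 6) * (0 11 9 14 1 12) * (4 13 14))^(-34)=(0 6 9 1 13)(3 4 12 14 11)=[6, 13, 2, 4, 12, 5, 9, 7, 8, 1, 10, 3, 14, 0, 11]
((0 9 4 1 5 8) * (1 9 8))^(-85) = (0 8)(1 5)(4 9) = [8, 5, 2, 3, 9, 1, 6, 7, 0, 4]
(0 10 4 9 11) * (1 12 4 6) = (0 10 6 1 12 4 9 11) = [10, 12, 2, 3, 9, 5, 1, 7, 8, 11, 6, 0, 4]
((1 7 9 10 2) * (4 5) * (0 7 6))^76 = [6, 2, 10, 3, 4, 5, 1, 0, 8, 7, 9] = (0 6 1 2 10 9 7)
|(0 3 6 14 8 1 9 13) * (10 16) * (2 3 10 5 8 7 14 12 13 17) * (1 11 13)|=|(0 10 16 5 8 11 13)(1 9 17 2 3 6 12)(7 14)|=14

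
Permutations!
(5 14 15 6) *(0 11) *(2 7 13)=(0 11)(2 7 13)(5 14 15 6)=[11, 1, 7, 3, 4, 14, 5, 13, 8, 9, 10, 0, 12, 2, 15, 6]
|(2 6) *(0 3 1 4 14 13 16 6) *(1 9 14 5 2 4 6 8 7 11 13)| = |(0 3 9 14 1 6 4 5 2)(7 11 13 16 8)| = 45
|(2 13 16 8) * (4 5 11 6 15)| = 20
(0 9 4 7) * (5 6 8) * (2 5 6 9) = (0 2 5 9 4 7)(6 8) = [2, 1, 5, 3, 7, 9, 8, 0, 6, 4]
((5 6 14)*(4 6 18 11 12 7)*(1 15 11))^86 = (1 6 11 5 7)(4 15 14 12 18) = [0, 6, 2, 3, 15, 7, 11, 1, 8, 9, 10, 5, 18, 13, 12, 14, 16, 17, 4]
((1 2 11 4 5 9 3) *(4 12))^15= (1 3 9 5 4 12 11 2)= [0, 3, 1, 9, 12, 4, 6, 7, 8, 5, 10, 2, 11]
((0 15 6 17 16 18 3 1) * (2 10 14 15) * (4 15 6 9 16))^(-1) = (0 1 3 18 16 9 15 4 17 6 14 10 2) = [1, 3, 0, 18, 17, 5, 14, 7, 8, 15, 2, 11, 12, 13, 10, 4, 9, 6, 16]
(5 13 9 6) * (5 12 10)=(5 13 9 6 12 10)=[0, 1, 2, 3, 4, 13, 12, 7, 8, 6, 5, 11, 10, 9]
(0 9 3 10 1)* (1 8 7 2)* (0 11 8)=(0 9 3 10)(1 11 8 7 2)=[9, 11, 1, 10, 4, 5, 6, 2, 7, 3, 0, 8]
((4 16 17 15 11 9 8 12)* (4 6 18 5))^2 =(4 17 11 8 6 5 16 15 9 12 18) =[0, 1, 2, 3, 17, 16, 5, 7, 6, 12, 10, 8, 18, 13, 14, 9, 15, 11, 4]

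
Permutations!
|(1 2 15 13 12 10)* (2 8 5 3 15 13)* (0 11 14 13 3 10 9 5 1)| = |(0 11 14 13 12 9 5 10)(1 8)(2 3 15)| = 24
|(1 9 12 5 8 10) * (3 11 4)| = |(1 9 12 5 8 10)(3 11 4)| = 6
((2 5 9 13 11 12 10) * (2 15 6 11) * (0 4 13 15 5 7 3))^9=(0 2)(3 13)(4 7)(5 15 11 10 9 6 12)=[2, 1, 0, 13, 7, 15, 12, 4, 8, 6, 9, 10, 5, 3, 14, 11]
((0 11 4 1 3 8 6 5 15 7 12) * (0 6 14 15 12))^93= (0 1 14)(3 15 11)(4 8 7)= [1, 14, 2, 15, 8, 5, 6, 4, 7, 9, 10, 3, 12, 13, 0, 11]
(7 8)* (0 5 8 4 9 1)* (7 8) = (0 5 7 4 9 1) = [5, 0, 2, 3, 9, 7, 6, 4, 8, 1]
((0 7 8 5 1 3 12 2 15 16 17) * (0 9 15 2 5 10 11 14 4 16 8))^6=(1 12)(3 5)(4 10 9)(8 17 14)(11 15 16)=[0, 12, 2, 5, 10, 3, 6, 7, 17, 4, 9, 15, 1, 13, 8, 16, 11, 14]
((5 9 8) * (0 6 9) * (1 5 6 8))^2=[6, 0, 2, 3, 4, 8, 1, 7, 9, 5]=(0 6 1)(5 8 9)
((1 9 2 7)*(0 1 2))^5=(0 9 1)(2 7)=[9, 0, 7, 3, 4, 5, 6, 2, 8, 1]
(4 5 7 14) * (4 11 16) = (4 5 7 14 11 16) = [0, 1, 2, 3, 5, 7, 6, 14, 8, 9, 10, 16, 12, 13, 11, 15, 4]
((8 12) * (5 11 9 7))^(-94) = [0, 1, 2, 3, 4, 9, 6, 11, 8, 5, 10, 7, 12] = (12)(5 9)(7 11)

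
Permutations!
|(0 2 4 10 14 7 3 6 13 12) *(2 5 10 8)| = 9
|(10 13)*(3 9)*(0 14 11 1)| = |(0 14 11 1)(3 9)(10 13)| = 4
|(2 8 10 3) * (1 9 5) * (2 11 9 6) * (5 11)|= |(1 6 2 8 10 3 5)(9 11)|= 14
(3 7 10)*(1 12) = (1 12)(3 7 10) = [0, 12, 2, 7, 4, 5, 6, 10, 8, 9, 3, 11, 1]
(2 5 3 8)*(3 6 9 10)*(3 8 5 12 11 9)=[0, 1, 12, 5, 4, 6, 3, 7, 2, 10, 8, 9, 11]=(2 12 11 9 10 8)(3 5 6)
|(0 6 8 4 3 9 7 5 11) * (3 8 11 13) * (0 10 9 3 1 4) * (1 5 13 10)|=|(0 6 11 1 4 8)(5 10 9 7 13)|=30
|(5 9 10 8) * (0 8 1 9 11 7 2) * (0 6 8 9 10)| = |(0 9)(1 10)(2 6 8 5 11 7)| = 6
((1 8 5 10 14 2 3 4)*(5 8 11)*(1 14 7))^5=(2 3 4 14)=[0, 1, 3, 4, 14, 5, 6, 7, 8, 9, 10, 11, 12, 13, 2]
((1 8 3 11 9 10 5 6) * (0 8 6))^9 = [3, 6, 2, 9, 4, 8, 1, 7, 11, 5, 0, 10] = (0 3 9 5 8 11 10)(1 6)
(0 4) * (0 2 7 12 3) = [4, 1, 7, 0, 2, 5, 6, 12, 8, 9, 10, 11, 3] = (0 4 2 7 12 3)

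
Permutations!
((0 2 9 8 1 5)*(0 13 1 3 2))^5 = (1 13 5)(2 9 8 3) = [0, 13, 9, 2, 4, 1, 6, 7, 3, 8, 10, 11, 12, 5]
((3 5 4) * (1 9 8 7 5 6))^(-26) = (1 3 5 8)(4 7 9 6) = [0, 3, 2, 5, 7, 8, 4, 9, 1, 6]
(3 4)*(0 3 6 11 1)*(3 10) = [10, 0, 2, 4, 6, 5, 11, 7, 8, 9, 3, 1] = (0 10 3 4 6 11 1)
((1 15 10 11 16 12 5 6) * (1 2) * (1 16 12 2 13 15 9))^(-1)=[0, 9, 16, 3, 4, 12, 5, 7, 8, 1, 15, 10, 11, 6, 14, 13, 2]=(1 9)(2 16)(5 12 11 10 15 13 6)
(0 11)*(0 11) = (11) = [0, 1, 2, 3, 4, 5, 6, 7, 8, 9, 10, 11]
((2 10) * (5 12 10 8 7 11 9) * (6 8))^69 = (2 5 7)(6 12 11)(8 10 9) = [0, 1, 5, 3, 4, 7, 12, 2, 10, 8, 9, 6, 11]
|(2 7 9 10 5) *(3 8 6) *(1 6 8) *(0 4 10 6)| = 10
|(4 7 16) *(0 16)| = |(0 16 4 7)| = 4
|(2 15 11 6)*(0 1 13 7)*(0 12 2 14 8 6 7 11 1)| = |(1 13 11 7 12 2 15)(6 14 8)| = 21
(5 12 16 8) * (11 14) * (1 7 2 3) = (1 7 2 3)(5 12 16 8)(11 14) = [0, 7, 3, 1, 4, 12, 6, 2, 5, 9, 10, 14, 16, 13, 11, 15, 8]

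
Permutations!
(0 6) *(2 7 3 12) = (0 6)(2 7 3 12) = [6, 1, 7, 12, 4, 5, 0, 3, 8, 9, 10, 11, 2]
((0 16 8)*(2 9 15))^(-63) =(16) =[0, 1, 2, 3, 4, 5, 6, 7, 8, 9, 10, 11, 12, 13, 14, 15, 16]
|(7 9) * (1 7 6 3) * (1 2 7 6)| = |(1 6 3 2 7 9)| = 6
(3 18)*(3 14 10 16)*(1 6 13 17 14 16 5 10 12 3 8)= [0, 6, 2, 18, 4, 10, 13, 7, 1, 9, 5, 11, 3, 17, 12, 15, 8, 14, 16]= (1 6 13 17 14 12 3 18 16 8)(5 10)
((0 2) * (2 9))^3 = (9) = [0, 1, 2, 3, 4, 5, 6, 7, 8, 9]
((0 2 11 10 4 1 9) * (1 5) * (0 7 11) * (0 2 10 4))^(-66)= (11)= [0, 1, 2, 3, 4, 5, 6, 7, 8, 9, 10, 11]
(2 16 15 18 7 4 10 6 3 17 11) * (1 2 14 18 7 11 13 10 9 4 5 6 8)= (1 2 16 15 7 5 6 3 17 13 10 8)(4 9)(11 14 18)= [0, 2, 16, 17, 9, 6, 3, 5, 1, 4, 8, 14, 12, 10, 18, 7, 15, 13, 11]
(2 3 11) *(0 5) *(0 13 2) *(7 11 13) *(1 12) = (0 5 7 11)(1 12)(2 3 13) = [5, 12, 3, 13, 4, 7, 6, 11, 8, 9, 10, 0, 1, 2]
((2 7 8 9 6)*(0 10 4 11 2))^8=[6, 1, 11, 3, 10, 5, 9, 2, 7, 8, 0, 4]=(0 6 9 8 7 2 11 4 10)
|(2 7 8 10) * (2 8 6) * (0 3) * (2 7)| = 2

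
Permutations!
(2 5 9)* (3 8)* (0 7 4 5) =[7, 1, 0, 8, 5, 9, 6, 4, 3, 2] =(0 7 4 5 9 2)(3 8)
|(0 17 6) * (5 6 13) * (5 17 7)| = 4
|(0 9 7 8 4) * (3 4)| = |(0 9 7 8 3 4)| = 6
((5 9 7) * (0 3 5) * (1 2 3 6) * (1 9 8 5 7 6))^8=(9)(0 3 1 7 2)=[3, 7, 0, 1, 4, 5, 6, 2, 8, 9]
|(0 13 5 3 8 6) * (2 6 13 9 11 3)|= 9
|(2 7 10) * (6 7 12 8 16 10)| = 10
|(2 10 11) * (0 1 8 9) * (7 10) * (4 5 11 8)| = 10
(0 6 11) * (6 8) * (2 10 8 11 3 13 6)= [11, 1, 10, 13, 4, 5, 3, 7, 2, 9, 8, 0, 12, 6]= (0 11)(2 10 8)(3 13 6)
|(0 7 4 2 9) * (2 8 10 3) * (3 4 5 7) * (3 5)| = |(0 5 7 3 2 9)(4 8 10)| = 6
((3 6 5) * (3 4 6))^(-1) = [0, 1, 2, 3, 5, 6, 4] = (4 5 6)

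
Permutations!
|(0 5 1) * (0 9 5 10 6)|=3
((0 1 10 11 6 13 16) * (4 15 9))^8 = [1, 10, 2, 3, 9, 5, 13, 7, 8, 15, 11, 6, 12, 16, 14, 4, 0] = (0 1 10 11 6 13 16)(4 9 15)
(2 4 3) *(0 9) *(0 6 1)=[9, 0, 4, 2, 3, 5, 1, 7, 8, 6]=(0 9 6 1)(2 4 3)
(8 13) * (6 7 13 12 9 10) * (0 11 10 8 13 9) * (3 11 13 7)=(0 13 7 9 8 12)(3 11 10 6)=[13, 1, 2, 11, 4, 5, 3, 9, 12, 8, 6, 10, 0, 7]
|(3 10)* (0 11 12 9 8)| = 10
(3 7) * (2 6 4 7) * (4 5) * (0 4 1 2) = [4, 2, 6, 0, 7, 1, 5, 3] = (0 4 7 3)(1 2 6 5)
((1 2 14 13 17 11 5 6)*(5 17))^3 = (1 13)(2 5)(6 14)(11 17) = [0, 13, 5, 3, 4, 2, 14, 7, 8, 9, 10, 17, 12, 1, 6, 15, 16, 11]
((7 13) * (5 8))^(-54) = (13) = [0, 1, 2, 3, 4, 5, 6, 7, 8, 9, 10, 11, 12, 13]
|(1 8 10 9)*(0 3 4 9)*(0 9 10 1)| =|(0 3 4 10 9)(1 8)| =10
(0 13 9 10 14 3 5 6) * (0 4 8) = (0 13 9 10 14 3 5 6 4 8) = [13, 1, 2, 5, 8, 6, 4, 7, 0, 10, 14, 11, 12, 9, 3]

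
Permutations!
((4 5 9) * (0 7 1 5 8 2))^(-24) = (9) = [0, 1, 2, 3, 4, 5, 6, 7, 8, 9]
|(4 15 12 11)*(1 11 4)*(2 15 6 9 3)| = |(1 11)(2 15 12 4 6 9 3)| = 14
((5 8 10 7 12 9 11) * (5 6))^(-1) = (5 6 11 9 12 7 10 8) = [0, 1, 2, 3, 4, 6, 11, 10, 5, 12, 8, 9, 7]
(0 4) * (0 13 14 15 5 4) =(4 13 14 15 5) =[0, 1, 2, 3, 13, 4, 6, 7, 8, 9, 10, 11, 12, 14, 15, 5]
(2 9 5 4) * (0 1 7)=(0 1 7)(2 9 5 4)=[1, 7, 9, 3, 2, 4, 6, 0, 8, 5]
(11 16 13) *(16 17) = (11 17 16 13) = [0, 1, 2, 3, 4, 5, 6, 7, 8, 9, 10, 17, 12, 11, 14, 15, 13, 16]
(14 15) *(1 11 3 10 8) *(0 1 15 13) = (0 1 11 3 10 8 15 14 13) = [1, 11, 2, 10, 4, 5, 6, 7, 15, 9, 8, 3, 12, 0, 13, 14]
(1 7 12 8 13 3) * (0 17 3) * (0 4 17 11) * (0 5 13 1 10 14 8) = (0 11 5 13 4 17 3 10 14 8 1 7 12) = [11, 7, 2, 10, 17, 13, 6, 12, 1, 9, 14, 5, 0, 4, 8, 15, 16, 3]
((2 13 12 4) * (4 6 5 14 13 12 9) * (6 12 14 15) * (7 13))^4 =[0, 1, 9, 3, 13, 15, 5, 2, 8, 7, 10, 11, 12, 14, 4, 6] =(2 9 7)(4 13 14)(5 15 6)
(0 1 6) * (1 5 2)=(0 5 2 1 6)=[5, 6, 1, 3, 4, 2, 0]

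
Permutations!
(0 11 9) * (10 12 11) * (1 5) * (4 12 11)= (0 10 11 9)(1 5)(4 12)= [10, 5, 2, 3, 12, 1, 6, 7, 8, 0, 11, 9, 4]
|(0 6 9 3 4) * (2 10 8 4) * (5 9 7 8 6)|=10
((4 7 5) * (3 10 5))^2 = (3 5 7 10 4) = [0, 1, 2, 5, 3, 7, 6, 10, 8, 9, 4]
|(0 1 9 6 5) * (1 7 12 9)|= 6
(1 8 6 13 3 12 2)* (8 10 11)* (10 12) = (1 12 2)(3 10 11 8 6 13) = [0, 12, 1, 10, 4, 5, 13, 7, 6, 9, 11, 8, 2, 3]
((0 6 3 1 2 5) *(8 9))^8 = (9)(0 3 2)(1 5 6) = [3, 5, 0, 2, 4, 6, 1, 7, 8, 9]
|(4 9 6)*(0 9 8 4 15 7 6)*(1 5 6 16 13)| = 14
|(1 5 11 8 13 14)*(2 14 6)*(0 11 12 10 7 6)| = |(0 11 8 13)(1 5 12 10 7 6 2 14)| = 8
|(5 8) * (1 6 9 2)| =|(1 6 9 2)(5 8)| =4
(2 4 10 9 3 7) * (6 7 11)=(2 4 10 9 3 11 6 7)=[0, 1, 4, 11, 10, 5, 7, 2, 8, 3, 9, 6]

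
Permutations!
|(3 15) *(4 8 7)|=6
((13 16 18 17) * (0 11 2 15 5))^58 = (0 15 11 5 2)(13 18)(16 17) = [15, 1, 0, 3, 4, 2, 6, 7, 8, 9, 10, 5, 12, 18, 14, 11, 17, 16, 13]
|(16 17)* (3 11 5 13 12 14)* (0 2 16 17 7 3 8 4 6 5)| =42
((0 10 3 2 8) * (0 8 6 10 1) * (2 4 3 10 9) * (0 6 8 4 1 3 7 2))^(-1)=[9, 3, 7, 0, 8, 5, 1, 4, 2, 6, 10]=(10)(0 9 6 1 3)(2 7 4 8)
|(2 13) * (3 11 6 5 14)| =|(2 13)(3 11 6 5 14)| =10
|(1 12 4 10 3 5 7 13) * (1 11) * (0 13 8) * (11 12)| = |(0 13 12 4 10 3 5 7 8)(1 11)| = 18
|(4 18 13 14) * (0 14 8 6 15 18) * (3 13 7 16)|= |(0 14 4)(3 13 8 6 15 18 7 16)|= 24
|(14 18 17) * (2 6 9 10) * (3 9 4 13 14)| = 10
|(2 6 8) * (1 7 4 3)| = 12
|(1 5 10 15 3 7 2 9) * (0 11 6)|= 24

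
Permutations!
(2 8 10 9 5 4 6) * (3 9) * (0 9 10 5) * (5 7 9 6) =(0 6 2 8 7 9)(3 10)(4 5) =[6, 1, 8, 10, 5, 4, 2, 9, 7, 0, 3]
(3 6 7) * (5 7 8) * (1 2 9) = (1 2 9)(3 6 8 5 7) = [0, 2, 9, 6, 4, 7, 8, 3, 5, 1]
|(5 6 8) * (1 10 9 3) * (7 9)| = |(1 10 7 9 3)(5 6 8)| = 15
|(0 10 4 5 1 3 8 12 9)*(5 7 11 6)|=|(0 10 4 7 11 6 5 1 3 8 12 9)|=12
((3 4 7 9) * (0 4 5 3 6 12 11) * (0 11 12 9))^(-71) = (12)(0 4 7)(3 5)(6 9) = [4, 1, 2, 5, 7, 3, 9, 0, 8, 6, 10, 11, 12]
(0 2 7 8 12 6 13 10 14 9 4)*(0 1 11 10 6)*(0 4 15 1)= (0 2 7 8 12 4)(1 11 10 14 9 15)(6 13)= [2, 11, 7, 3, 0, 5, 13, 8, 12, 15, 14, 10, 4, 6, 9, 1]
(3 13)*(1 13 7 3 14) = (1 13 14)(3 7) = [0, 13, 2, 7, 4, 5, 6, 3, 8, 9, 10, 11, 12, 14, 1]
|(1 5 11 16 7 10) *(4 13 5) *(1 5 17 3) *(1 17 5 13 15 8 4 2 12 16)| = 18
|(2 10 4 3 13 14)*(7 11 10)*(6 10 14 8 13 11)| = 8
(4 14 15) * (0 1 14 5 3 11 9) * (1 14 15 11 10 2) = (0 14 11 9)(1 15 4 5 3 10 2) = [14, 15, 1, 10, 5, 3, 6, 7, 8, 0, 2, 9, 12, 13, 11, 4]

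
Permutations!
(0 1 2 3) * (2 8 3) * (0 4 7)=[1, 8, 2, 4, 7, 5, 6, 0, 3]=(0 1 8 3 4 7)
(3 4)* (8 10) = (3 4)(8 10) = [0, 1, 2, 4, 3, 5, 6, 7, 10, 9, 8]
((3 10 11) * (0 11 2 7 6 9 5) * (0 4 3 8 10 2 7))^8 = (0 4 6 8 2 5 7 11 3 9 10) = [4, 1, 5, 9, 6, 7, 8, 11, 2, 10, 0, 3]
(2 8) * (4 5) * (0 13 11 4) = (0 13 11 4 5)(2 8) = [13, 1, 8, 3, 5, 0, 6, 7, 2, 9, 10, 4, 12, 11]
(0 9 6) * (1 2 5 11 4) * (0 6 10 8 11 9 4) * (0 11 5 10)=(11)(0 4 1 2 10 8 5 9)=[4, 2, 10, 3, 1, 9, 6, 7, 5, 0, 8, 11]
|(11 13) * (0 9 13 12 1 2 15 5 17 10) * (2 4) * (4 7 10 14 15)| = 8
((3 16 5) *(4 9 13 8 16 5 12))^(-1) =(3 5)(4 12 16 8 13 9) =[0, 1, 2, 5, 12, 3, 6, 7, 13, 4, 10, 11, 16, 9, 14, 15, 8]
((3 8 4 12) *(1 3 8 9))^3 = (12) = [0, 1, 2, 3, 4, 5, 6, 7, 8, 9, 10, 11, 12]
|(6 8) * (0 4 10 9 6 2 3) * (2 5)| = 9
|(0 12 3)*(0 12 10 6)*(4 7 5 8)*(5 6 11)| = 8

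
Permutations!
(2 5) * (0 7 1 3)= (0 7 1 3)(2 5)= [7, 3, 5, 0, 4, 2, 6, 1]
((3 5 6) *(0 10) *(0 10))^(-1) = (10)(3 6 5) = [0, 1, 2, 6, 4, 3, 5, 7, 8, 9, 10]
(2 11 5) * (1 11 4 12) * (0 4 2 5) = (0 4 12 1 11) = [4, 11, 2, 3, 12, 5, 6, 7, 8, 9, 10, 0, 1]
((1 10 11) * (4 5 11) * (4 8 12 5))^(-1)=(1 11 5 12 8 10)=[0, 11, 2, 3, 4, 12, 6, 7, 10, 9, 1, 5, 8]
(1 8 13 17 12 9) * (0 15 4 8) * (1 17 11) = (0 15 4 8 13 11 1)(9 17 12) = [15, 0, 2, 3, 8, 5, 6, 7, 13, 17, 10, 1, 9, 11, 14, 4, 16, 12]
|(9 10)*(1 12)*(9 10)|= 2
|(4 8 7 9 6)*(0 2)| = |(0 2)(4 8 7 9 6)| = 10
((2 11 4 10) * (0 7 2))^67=[7, 1, 11, 3, 10, 5, 6, 2, 8, 9, 0, 4]=(0 7 2 11 4 10)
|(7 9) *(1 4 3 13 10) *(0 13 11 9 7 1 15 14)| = |(0 13 10 15 14)(1 4 3 11 9)| = 5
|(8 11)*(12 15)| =|(8 11)(12 15)| =2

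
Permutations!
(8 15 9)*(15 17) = [0, 1, 2, 3, 4, 5, 6, 7, 17, 8, 10, 11, 12, 13, 14, 9, 16, 15] = (8 17 15 9)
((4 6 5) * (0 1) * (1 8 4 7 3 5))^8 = (0 6 8 1 4)(3 7 5) = [6, 4, 2, 7, 0, 3, 8, 5, 1]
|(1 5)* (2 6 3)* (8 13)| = 6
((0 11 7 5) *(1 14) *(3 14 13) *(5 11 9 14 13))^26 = (0 9 14 1 5) = [9, 5, 2, 3, 4, 0, 6, 7, 8, 14, 10, 11, 12, 13, 1]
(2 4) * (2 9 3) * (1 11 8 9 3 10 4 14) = (1 11 8 9 10 4 3 2 14) = [0, 11, 14, 2, 3, 5, 6, 7, 9, 10, 4, 8, 12, 13, 1]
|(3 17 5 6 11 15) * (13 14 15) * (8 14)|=9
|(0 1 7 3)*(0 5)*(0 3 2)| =4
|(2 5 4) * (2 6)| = |(2 5 4 6)| = 4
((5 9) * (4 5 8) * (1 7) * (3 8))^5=(9)(1 7)=[0, 7, 2, 3, 4, 5, 6, 1, 8, 9]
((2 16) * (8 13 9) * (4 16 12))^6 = (2 4)(12 16) = [0, 1, 4, 3, 2, 5, 6, 7, 8, 9, 10, 11, 16, 13, 14, 15, 12]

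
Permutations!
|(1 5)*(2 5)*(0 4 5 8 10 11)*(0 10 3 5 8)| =14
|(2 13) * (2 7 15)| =|(2 13 7 15)| =4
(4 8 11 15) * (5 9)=(4 8 11 15)(5 9)=[0, 1, 2, 3, 8, 9, 6, 7, 11, 5, 10, 15, 12, 13, 14, 4]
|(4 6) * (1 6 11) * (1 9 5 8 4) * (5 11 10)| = 4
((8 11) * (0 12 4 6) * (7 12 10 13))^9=(0 13 12 6 10 7 4)(8 11)=[13, 1, 2, 3, 0, 5, 10, 4, 11, 9, 7, 8, 6, 12]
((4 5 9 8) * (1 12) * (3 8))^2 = (12)(3 4 9 8 5) = [0, 1, 2, 4, 9, 3, 6, 7, 5, 8, 10, 11, 12]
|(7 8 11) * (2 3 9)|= |(2 3 9)(7 8 11)|= 3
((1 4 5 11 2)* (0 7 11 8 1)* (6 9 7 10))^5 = [11, 4, 7, 3, 5, 8, 0, 6, 1, 10, 2, 9] = (0 11 9 10 2 7 6)(1 4 5 8)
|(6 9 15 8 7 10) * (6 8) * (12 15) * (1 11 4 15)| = 21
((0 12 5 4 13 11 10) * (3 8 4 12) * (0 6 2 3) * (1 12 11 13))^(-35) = (13)(1 6)(2 12)(3 5)(4 10)(8 11) = [0, 6, 12, 5, 10, 3, 1, 7, 11, 9, 4, 8, 2, 13]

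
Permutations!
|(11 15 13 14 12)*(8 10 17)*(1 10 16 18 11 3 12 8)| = |(1 10 17)(3 12)(8 16 18 11 15 13 14)| = 42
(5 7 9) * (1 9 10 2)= (1 9 5 7 10 2)= [0, 9, 1, 3, 4, 7, 6, 10, 8, 5, 2]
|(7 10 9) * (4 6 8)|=|(4 6 8)(7 10 9)|=3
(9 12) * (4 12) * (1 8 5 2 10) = (1 8 5 2 10)(4 12 9) = [0, 8, 10, 3, 12, 2, 6, 7, 5, 4, 1, 11, 9]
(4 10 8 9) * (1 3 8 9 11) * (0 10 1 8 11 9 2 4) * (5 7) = (0 10 2 4 1 3 11 8 9)(5 7) = [10, 3, 4, 11, 1, 7, 6, 5, 9, 0, 2, 8]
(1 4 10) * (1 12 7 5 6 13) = (1 4 10 12 7 5 6 13) = [0, 4, 2, 3, 10, 6, 13, 5, 8, 9, 12, 11, 7, 1]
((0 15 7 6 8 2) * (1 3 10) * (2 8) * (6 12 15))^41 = (0 2 6)(1 10 3)(7 15 12) = [2, 10, 6, 1, 4, 5, 0, 15, 8, 9, 3, 11, 7, 13, 14, 12]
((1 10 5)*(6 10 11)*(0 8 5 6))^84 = [11, 5, 2, 3, 4, 8, 6, 7, 0, 9, 10, 1] = (0 11 1 5 8)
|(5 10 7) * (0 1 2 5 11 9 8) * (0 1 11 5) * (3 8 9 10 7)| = 14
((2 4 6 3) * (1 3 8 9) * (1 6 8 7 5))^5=(1 9 3 6 2 7 4 5 8)=[0, 9, 7, 6, 5, 8, 2, 4, 1, 3]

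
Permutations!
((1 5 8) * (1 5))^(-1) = (5 8) = [0, 1, 2, 3, 4, 8, 6, 7, 5]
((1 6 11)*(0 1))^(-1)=[11, 0, 2, 3, 4, 5, 1, 7, 8, 9, 10, 6]=(0 11 6 1)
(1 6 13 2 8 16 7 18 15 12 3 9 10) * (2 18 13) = (1 6 2 8 16 7 13 18 15 12 3 9 10) = [0, 6, 8, 9, 4, 5, 2, 13, 16, 10, 1, 11, 3, 18, 14, 12, 7, 17, 15]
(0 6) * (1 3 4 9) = (0 6)(1 3 4 9) = [6, 3, 2, 4, 9, 5, 0, 7, 8, 1]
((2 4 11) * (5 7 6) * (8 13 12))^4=(2 4 11)(5 7 6)(8 13 12)=[0, 1, 4, 3, 11, 7, 5, 6, 13, 9, 10, 2, 8, 12]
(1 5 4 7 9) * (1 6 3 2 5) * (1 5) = (1 5 4 7 9 6 3 2) = [0, 5, 1, 2, 7, 4, 3, 9, 8, 6]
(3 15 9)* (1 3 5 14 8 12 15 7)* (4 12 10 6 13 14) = (1 3 7)(4 12 15 9 5)(6 13 14 8 10) = [0, 3, 2, 7, 12, 4, 13, 1, 10, 5, 6, 11, 15, 14, 8, 9]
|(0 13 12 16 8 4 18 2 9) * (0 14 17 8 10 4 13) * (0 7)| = 22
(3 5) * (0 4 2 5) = (0 4 2 5 3) = [4, 1, 5, 0, 2, 3]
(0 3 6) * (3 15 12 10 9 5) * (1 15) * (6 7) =(0 1 15 12 10 9 5 3 7 6) =[1, 15, 2, 7, 4, 3, 0, 6, 8, 5, 9, 11, 10, 13, 14, 12]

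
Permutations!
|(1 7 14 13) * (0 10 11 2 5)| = |(0 10 11 2 5)(1 7 14 13)| = 20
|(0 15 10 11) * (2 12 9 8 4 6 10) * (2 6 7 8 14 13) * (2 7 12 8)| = |(0 15 6 10 11)(2 8 4 12 9 14 13 7)| = 40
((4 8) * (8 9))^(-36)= (9)= [0, 1, 2, 3, 4, 5, 6, 7, 8, 9]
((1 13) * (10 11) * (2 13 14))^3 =(1 13 2 14)(10 11) =[0, 13, 14, 3, 4, 5, 6, 7, 8, 9, 11, 10, 12, 2, 1]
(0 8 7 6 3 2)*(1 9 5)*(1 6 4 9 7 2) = (0 8 2)(1 7 4 9 5 6 3) = [8, 7, 0, 1, 9, 6, 3, 4, 2, 5]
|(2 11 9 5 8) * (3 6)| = |(2 11 9 5 8)(3 6)| = 10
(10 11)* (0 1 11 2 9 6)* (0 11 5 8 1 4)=(0 4)(1 5 8)(2 9 6 11 10)=[4, 5, 9, 3, 0, 8, 11, 7, 1, 6, 2, 10]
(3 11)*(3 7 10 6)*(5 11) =[0, 1, 2, 5, 4, 11, 3, 10, 8, 9, 6, 7] =(3 5 11 7 10 6)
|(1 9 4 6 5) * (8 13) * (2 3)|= 10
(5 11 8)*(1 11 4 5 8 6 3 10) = [0, 11, 2, 10, 5, 4, 3, 7, 8, 9, 1, 6] = (1 11 6 3 10)(4 5)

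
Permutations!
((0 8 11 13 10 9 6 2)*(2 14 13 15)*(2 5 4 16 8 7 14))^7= (0 2 6 9 10 13 14 7)(4 16 8 11 15 5)= [2, 1, 6, 3, 16, 4, 9, 0, 11, 10, 13, 15, 12, 14, 7, 5, 8]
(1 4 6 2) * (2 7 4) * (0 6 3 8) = (0 6 7 4 3 8)(1 2) = [6, 2, 1, 8, 3, 5, 7, 4, 0]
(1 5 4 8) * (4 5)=(1 4 8)=[0, 4, 2, 3, 8, 5, 6, 7, 1]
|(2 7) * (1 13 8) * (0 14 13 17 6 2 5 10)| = |(0 14 13 8 1 17 6 2 7 5 10)| = 11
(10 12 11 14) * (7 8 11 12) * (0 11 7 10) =[11, 1, 2, 3, 4, 5, 6, 8, 7, 9, 10, 14, 12, 13, 0] =(0 11 14)(7 8)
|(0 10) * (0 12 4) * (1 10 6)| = 6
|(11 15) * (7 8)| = |(7 8)(11 15)| = 2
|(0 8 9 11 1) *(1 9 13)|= |(0 8 13 1)(9 11)|= 4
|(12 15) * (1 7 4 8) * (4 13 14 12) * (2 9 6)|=24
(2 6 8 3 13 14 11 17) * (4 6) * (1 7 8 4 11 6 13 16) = [0, 7, 11, 16, 13, 5, 4, 8, 3, 9, 10, 17, 12, 14, 6, 15, 1, 2] = (1 7 8 3 16)(2 11 17)(4 13 14 6)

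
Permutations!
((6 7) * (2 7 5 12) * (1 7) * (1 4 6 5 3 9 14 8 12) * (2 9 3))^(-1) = [0, 5, 6, 3, 2, 7, 4, 1, 14, 12, 10, 11, 8, 13, 9] = (1 5 7)(2 6 4)(8 14 9 12)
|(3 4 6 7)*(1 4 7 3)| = 5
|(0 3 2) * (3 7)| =|(0 7 3 2)| =4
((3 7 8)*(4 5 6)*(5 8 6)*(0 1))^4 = (3 8 4 6 7) = [0, 1, 2, 8, 6, 5, 7, 3, 4]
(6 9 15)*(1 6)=(1 6 9 15)=[0, 6, 2, 3, 4, 5, 9, 7, 8, 15, 10, 11, 12, 13, 14, 1]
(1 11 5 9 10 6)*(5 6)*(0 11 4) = [11, 4, 2, 3, 0, 9, 1, 7, 8, 10, 5, 6] = (0 11 6 1 4)(5 9 10)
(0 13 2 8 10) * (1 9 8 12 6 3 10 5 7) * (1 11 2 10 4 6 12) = (0 13 10)(1 9 8 5 7 11 2)(3 4 6) = [13, 9, 1, 4, 6, 7, 3, 11, 5, 8, 0, 2, 12, 10]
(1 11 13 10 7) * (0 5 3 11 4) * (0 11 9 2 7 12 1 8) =(0 5 3 9 2 7 8)(1 4 11 13 10 12) =[5, 4, 7, 9, 11, 3, 6, 8, 0, 2, 12, 13, 1, 10]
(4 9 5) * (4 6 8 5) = [0, 1, 2, 3, 9, 6, 8, 7, 5, 4] = (4 9)(5 6 8)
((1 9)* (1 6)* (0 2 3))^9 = [0, 1, 2, 3, 4, 5, 6, 7, 8, 9] = (9)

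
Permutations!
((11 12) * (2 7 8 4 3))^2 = (12)(2 8 3 7 4) = [0, 1, 8, 7, 2, 5, 6, 4, 3, 9, 10, 11, 12]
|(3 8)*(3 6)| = 3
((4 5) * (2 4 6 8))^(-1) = (2 8 6 5 4) = [0, 1, 8, 3, 2, 4, 5, 7, 6]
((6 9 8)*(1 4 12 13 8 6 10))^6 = (13) = [0, 1, 2, 3, 4, 5, 6, 7, 8, 9, 10, 11, 12, 13]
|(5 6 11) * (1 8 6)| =5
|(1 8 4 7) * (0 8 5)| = 6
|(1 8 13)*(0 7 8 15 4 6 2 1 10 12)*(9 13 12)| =|(0 7 8 12)(1 15 4 6 2)(9 13 10)| =60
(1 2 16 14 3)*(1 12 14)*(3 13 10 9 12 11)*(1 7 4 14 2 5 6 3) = [0, 5, 16, 11, 14, 6, 3, 4, 8, 12, 9, 1, 2, 10, 13, 15, 7] = (1 5 6 3 11)(2 16 7 4 14 13 10 9 12)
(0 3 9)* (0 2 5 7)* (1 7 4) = [3, 7, 5, 9, 1, 4, 6, 0, 8, 2] = (0 3 9 2 5 4 1 7)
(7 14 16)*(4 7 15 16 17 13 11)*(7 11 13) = (4 11)(7 14 17)(15 16) = [0, 1, 2, 3, 11, 5, 6, 14, 8, 9, 10, 4, 12, 13, 17, 16, 15, 7]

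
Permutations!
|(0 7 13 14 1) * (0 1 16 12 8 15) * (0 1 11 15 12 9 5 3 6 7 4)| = 24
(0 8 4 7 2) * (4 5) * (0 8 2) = (0 2 8 5 4 7) = [2, 1, 8, 3, 7, 4, 6, 0, 5]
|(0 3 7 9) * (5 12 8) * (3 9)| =6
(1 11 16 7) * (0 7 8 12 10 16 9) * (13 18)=(0 7 1 11 9)(8 12 10 16)(13 18)=[7, 11, 2, 3, 4, 5, 6, 1, 12, 0, 16, 9, 10, 18, 14, 15, 8, 17, 13]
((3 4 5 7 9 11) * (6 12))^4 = (12)(3 9 5)(4 11 7) = [0, 1, 2, 9, 11, 3, 6, 4, 8, 5, 10, 7, 12]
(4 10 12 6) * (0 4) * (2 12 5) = (0 4 10 5 2 12 6) = [4, 1, 12, 3, 10, 2, 0, 7, 8, 9, 5, 11, 6]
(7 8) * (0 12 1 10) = (0 12 1 10)(7 8) = [12, 10, 2, 3, 4, 5, 6, 8, 7, 9, 0, 11, 1]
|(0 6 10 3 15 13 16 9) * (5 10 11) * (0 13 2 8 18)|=|(0 6 11 5 10 3 15 2 8 18)(9 13 16)|=30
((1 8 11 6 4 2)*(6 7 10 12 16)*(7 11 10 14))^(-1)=(1 2 4 6 16 12 10 8)(7 14)=[0, 2, 4, 3, 6, 5, 16, 14, 1, 9, 8, 11, 10, 13, 7, 15, 12]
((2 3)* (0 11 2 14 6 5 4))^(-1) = (0 4 5 6 14 3 2 11) = [4, 1, 11, 2, 5, 6, 14, 7, 8, 9, 10, 0, 12, 13, 3]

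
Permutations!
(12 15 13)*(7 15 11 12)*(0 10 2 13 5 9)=(0 10 2 13 7 15 5 9)(11 12)=[10, 1, 13, 3, 4, 9, 6, 15, 8, 0, 2, 12, 11, 7, 14, 5]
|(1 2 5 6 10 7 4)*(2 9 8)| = |(1 9 8 2 5 6 10 7 4)| = 9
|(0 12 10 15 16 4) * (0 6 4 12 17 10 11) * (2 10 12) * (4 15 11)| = |(0 17 12 4 6 15 16 2 10 11)| = 10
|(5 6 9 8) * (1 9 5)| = 6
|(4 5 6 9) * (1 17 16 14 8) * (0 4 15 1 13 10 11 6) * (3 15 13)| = |(0 4 5)(1 17 16 14 8 3 15)(6 9 13 10 11)| = 105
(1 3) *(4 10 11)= (1 3)(4 10 11)= [0, 3, 2, 1, 10, 5, 6, 7, 8, 9, 11, 4]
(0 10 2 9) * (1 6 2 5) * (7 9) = [10, 6, 7, 3, 4, 1, 2, 9, 8, 0, 5] = (0 10 5 1 6 2 7 9)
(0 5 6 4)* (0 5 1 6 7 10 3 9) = (0 1 6 4 5 7 10 3 9) = [1, 6, 2, 9, 5, 7, 4, 10, 8, 0, 3]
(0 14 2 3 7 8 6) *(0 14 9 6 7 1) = (0 9 6 14 2 3 1)(7 8) = [9, 0, 3, 1, 4, 5, 14, 8, 7, 6, 10, 11, 12, 13, 2]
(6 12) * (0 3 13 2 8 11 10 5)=[3, 1, 8, 13, 4, 0, 12, 7, 11, 9, 5, 10, 6, 2]=(0 3 13 2 8 11 10 5)(6 12)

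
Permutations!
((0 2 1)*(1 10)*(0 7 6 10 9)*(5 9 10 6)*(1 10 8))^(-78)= (10)(0 9 5 7 1 8 2)= [9, 8, 0, 3, 4, 7, 6, 1, 2, 5, 10]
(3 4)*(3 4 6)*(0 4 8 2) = (0 4 8 2)(3 6) = [4, 1, 0, 6, 8, 5, 3, 7, 2]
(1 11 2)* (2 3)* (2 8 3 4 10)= (1 11 4 10 2)(3 8)= [0, 11, 1, 8, 10, 5, 6, 7, 3, 9, 2, 4]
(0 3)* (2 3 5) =(0 5 2 3) =[5, 1, 3, 0, 4, 2]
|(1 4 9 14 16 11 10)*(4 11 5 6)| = 6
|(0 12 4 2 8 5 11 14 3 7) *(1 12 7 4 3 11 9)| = 8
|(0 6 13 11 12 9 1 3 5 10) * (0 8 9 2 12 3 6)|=18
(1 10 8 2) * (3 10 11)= (1 11 3 10 8 2)= [0, 11, 1, 10, 4, 5, 6, 7, 2, 9, 8, 3]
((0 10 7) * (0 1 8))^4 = [8, 7, 2, 3, 4, 5, 6, 10, 1, 9, 0] = (0 8 1 7 10)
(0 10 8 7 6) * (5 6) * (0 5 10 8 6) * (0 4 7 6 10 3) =(10)(0 8 6 5 4 7 3) =[8, 1, 2, 0, 7, 4, 5, 3, 6, 9, 10]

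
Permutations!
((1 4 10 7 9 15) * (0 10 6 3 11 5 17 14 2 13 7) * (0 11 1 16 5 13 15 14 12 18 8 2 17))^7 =(0 17 5 14 16 9 15 7 2 13 8 11 18 10 12)(1 3 6 4) =[17, 3, 13, 6, 1, 14, 4, 2, 11, 15, 12, 18, 0, 8, 16, 7, 9, 5, 10]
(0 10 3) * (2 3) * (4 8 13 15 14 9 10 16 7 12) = [16, 1, 3, 0, 8, 5, 6, 12, 13, 10, 2, 11, 4, 15, 9, 14, 7] = (0 16 7 12 4 8 13 15 14 9 10 2 3)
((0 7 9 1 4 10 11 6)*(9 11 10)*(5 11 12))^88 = [11, 4, 2, 3, 9, 7, 5, 6, 8, 1, 10, 12, 0] = (0 11 12)(1 4 9)(5 7 6)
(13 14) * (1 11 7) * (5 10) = (1 11 7)(5 10)(13 14) = [0, 11, 2, 3, 4, 10, 6, 1, 8, 9, 5, 7, 12, 14, 13]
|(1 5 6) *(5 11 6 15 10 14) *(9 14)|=15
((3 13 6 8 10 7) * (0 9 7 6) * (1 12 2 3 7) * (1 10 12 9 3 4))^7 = [3, 4, 12, 13, 2, 5, 10, 7, 6, 1, 9, 11, 8, 0] = (0 3 13)(1 4 2 12 8 6 10 9)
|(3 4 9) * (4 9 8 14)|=|(3 9)(4 8 14)|=6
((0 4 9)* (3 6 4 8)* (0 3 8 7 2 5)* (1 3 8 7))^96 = [8, 7, 4, 2, 0, 9, 5, 6, 3, 1] = (0 8 3 2 4)(1 7 6 5 9)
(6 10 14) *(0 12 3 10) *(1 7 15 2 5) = (0 12 3 10 14 6)(1 7 15 2 5) = [12, 7, 5, 10, 4, 1, 0, 15, 8, 9, 14, 11, 3, 13, 6, 2]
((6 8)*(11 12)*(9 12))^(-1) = (6 8)(9 11 12) = [0, 1, 2, 3, 4, 5, 8, 7, 6, 11, 10, 12, 9]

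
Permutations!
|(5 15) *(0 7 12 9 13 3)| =6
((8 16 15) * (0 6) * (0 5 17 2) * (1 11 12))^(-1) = [2, 12, 17, 3, 4, 6, 0, 7, 15, 9, 10, 1, 11, 13, 14, 16, 8, 5] = (0 2 17 5 6)(1 12 11)(8 15 16)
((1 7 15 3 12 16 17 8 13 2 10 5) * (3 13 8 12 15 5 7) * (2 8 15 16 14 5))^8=(1 3 16 17 12 14 5)(2 7 10)(8 13 15)=[0, 3, 7, 16, 4, 1, 6, 10, 13, 9, 2, 11, 14, 15, 5, 8, 17, 12]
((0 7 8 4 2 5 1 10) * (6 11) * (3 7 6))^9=(0 1 2 8 3 6 10 5 4 7 11)=[1, 2, 8, 6, 7, 4, 10, 11, 3, 9, 5, 0]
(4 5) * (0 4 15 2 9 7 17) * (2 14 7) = [4, 1, 9, 3, 5, 15, 6, 17, 8, 2, 10, 11, 12, 13, 7, 14, 16, 0] = (0 4 5 15 14 7 17)(2 9)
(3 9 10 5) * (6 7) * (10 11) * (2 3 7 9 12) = (2 3 12)(5 7 6 9 11 10) = [0, 1, 3, 12, 4, 7, 9, 6, 8, 11, 5, 10, 2]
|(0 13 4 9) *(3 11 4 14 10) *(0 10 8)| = 20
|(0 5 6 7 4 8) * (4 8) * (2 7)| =|(0 5 6 2 7 8)| =6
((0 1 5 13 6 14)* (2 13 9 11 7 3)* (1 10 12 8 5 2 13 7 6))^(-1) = (0 14 6 11 9 5 8 12 10)(1 13 3 7 2) = [14, 13, 1, 7, 4, 8, 11, 2, 12, 5, 0, 9, 10, 3, 6]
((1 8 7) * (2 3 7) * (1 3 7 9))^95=[0, 9, 8, 7, 4, 5, 6, 2, 1, 3]=(1 9 3 7 2 8)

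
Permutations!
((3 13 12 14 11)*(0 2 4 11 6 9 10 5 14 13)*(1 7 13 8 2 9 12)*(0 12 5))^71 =[10, 13, 8, 11, 2, 6, 14, 1, 12, 0, 9, 4, 3, 7, 5] =(0 10 9)(1 13 7)(2 8 12 3 11 4)(5 6 14)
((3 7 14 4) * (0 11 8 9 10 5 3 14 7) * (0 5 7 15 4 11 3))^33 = [0, 1, 2, 3, 14, 5, 6, 15, 9, 10, 7, 8, 12, 13, 11, 4] = (4 14 11 8 9 10 7 15)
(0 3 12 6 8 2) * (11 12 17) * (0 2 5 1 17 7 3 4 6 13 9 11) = (0 4 6 8 5 1 17)(3 7)(9 11 12 13) = [4, 17, 2, 7, 6, 1, 8, 3, 5, 11, 10, 12, 13, 9, 14, 15, 16, 0]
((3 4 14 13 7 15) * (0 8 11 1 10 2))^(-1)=(0 2 10 1 11 8)(3 15 7 13 14 4)=[2, 11, 10, 15, 3, 5, 6, 13, 0, 9, 1, 8, 12, 14, 4, 7]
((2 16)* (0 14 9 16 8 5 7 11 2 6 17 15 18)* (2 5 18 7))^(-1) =[18, 1, 5, 3, 4, 11, 16, 15, 2, 14, 10, 7, 12, 13, 0, 17, 9, 6, 8] =(0 18 8 2 5 11 7 15 17 6 16 9 14)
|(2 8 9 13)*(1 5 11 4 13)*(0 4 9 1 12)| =|(0 4 13 2 8 1 5 11 9 12)| =10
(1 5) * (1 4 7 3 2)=(1 5 4 7 3 2)=[0, 5, 1, 2, 7, 4, 6, 3]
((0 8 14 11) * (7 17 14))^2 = (0 7 14)(8 17 11) = [7, 1, 2, 3, 4, 5, 6, 14, 17, 9, 10, 8, 12, 13, 0, 15, 16, 11]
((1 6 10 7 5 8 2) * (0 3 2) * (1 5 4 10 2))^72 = [1, 2, 8, 6, 4, 0, 5, 7, 3, 9, 10] = (10)(0 1 2 8 3 6 5)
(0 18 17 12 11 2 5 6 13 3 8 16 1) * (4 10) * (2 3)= (0 18 17 12 11 3 8 16 1)(2 5 6 13)(4 10)= [18, 0, 5, 8, 10, 6, 13, 7, 16, 9, 4, 3, 11, 2, 14, 15, 1, 12, 17]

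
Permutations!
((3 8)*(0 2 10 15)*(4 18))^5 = (0 2 10 15)(3 8)(4 18) = [2, 1, 10, 8, 18, 5, 6, 7, 3, 9, 15, 11, 12, 13, 14, 0, 16, 17, 4]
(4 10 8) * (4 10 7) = [0, 1, 2, 3, 7, 5, 6, 4, 10, 9, 8] = (4 7)(8 10)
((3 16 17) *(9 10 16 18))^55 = (3 18 9 10 16 17) = [0, 1, 2, 18, 4, 5, 6, 7, 8, 10, 16, 11, 12, 13, 14, 15, 17, 3, 9]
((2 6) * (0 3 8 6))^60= [0, 1, 2, 3, 4, 5, 6, 7, 8]= (8)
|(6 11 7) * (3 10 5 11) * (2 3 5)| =12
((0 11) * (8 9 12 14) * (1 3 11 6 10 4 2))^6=[3, 4, 10, 2, 6, 5, 11, 7, 12, 14, 0, 1, 8, 13, 9]=(0 3 2 10)(1 4 6 11)(8 12)(9 14)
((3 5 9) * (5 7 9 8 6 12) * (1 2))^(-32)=(12)(3 7 9)=[0, 1, 2, 7, 4, 5, 6, 9, 8, 3, 10, 11, 12]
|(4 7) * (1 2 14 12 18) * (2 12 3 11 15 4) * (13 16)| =42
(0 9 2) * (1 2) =[9, 2, 0, 3, 4, 5, 6, 7, 8, 1] =(0 9 1 2)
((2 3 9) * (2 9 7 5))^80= (9)= [0, 1, 2, 3, 4, 5, 6, 7, 8, 9]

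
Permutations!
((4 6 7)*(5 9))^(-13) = (4 7 6)(5 9) = [0, 1, 2, 3, 7, 9, 4, 6, 8, 5]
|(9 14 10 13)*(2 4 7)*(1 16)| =12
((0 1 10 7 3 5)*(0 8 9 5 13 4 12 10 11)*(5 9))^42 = (13) = [0, 1, 2, 3, 4, 5, 6, 7, 8, 9, 10, 11, 12, 13]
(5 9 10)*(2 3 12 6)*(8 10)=(2 3 12 6)(5 9 8 10)=[0, 1, 3, 12, 4, 9, 2, 7, 10, 8, 5, 11, 6]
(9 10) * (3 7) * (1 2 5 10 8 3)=(1 2 5 10 9 8 3 7)=[0, 2, 5, 7, 4, 10, 6, 1, 3, 8, 9]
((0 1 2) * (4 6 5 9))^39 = (4 9 5 6) = [0, 1, 2, 3, 9, 6, 4, 7, 8, 5]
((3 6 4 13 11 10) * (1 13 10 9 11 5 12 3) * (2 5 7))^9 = (1 10 4 6 3 12 5 2 7 13)(9 11) = [0, 10, 7, 12, 6, 2, 3, 13, 8, 11, 4, 9, 5, 1]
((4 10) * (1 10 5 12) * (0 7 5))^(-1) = (0 4 10 1 12 5 7) = [4, 12, 2, 3, 10, 7, 6, 0, 8, 9, 1, 11, 5]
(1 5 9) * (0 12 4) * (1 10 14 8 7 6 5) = (0 12 4)(5 9 10 14 8 7 6) = [12, 1, 2, 3, 0, 9, 5, 6, 7, 10, 14, 11, 4, 13, 8]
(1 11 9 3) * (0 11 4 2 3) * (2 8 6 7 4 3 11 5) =(0 5 2 11 9)(1 3)(4 8 6 7) =[5, 3, 11, 1, 8, 2, 7, 4, 6, 0, 10, 9]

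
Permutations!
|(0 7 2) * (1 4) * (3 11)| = 6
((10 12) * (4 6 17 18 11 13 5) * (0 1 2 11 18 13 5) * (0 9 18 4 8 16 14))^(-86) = (0 2 5 16)(1 11 8 14)(4 9 17)(6 18 13) = [2, 11, 5, 3, 9, 16, 18, 7, 14, 17, 10, 8, 12, 6, 1, 15, 0, 4, 13]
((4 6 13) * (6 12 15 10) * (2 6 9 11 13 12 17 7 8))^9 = (2 17 11 15)(4 9 12 8)(6 7 13 10) = [0, 1, 17, 3, 9, 5, 7, 13, 4, 12, 6, 15, 8, 10, 14, 2, 16, 11]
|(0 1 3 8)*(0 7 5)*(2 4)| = |(0 1 3 8 7 5)(2 4)| = 6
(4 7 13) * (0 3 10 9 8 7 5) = (0 3 10 9 8 7 13 4 5) = [3, 1, 2, 10, 5, 0, 6, 13, 7, 8, 9, 11, 12, 4]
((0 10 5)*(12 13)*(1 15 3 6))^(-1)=[5, 6, 2, 15, 4, 10, 3, 7, 8, 9, 0, 11, 13, 12, 14, 1]=(0 5 10)(1 6 3 15)(12 13)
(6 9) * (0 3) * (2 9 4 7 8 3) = [2, 1, 9, 0, 7, 5, 4, 8, 3, 6] = (0 2 9 6 4 7 8 3)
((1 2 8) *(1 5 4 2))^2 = (2 5)(4 8) = [0, 1, 5, 3, 8, 2, 6, 7, 4]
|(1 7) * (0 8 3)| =|(0 8 3)(1 7)| =6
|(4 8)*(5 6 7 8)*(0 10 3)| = 15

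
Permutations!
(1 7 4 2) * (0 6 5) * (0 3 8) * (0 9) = [6, 7, 1, 8, 2, 3, 5, 4, 9, 0] = (0 6 5 3 8 9)(1 7 4 2)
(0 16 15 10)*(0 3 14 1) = [16, 0, 2, 14, 4, 5, 6, 7, 8, 9, 3, 11, 12, 13, 1, 10, 15] = (0 16 15 10 3 14 1)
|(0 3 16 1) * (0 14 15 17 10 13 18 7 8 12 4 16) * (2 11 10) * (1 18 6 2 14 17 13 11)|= |(0 3)(1 17 14 15 13 6 2)(4 16 18 7 8 12)(10 11)|= 42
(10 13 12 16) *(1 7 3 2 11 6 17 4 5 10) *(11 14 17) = (1 7 3 2 14 17 4 5 10 13 12 16)(6 11) = [0, 7, 14, 2, 5, 10, 11, 3, 8, 9, 13, 6, 16, 12, 17, 15, 1, 4]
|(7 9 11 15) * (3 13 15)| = |(3 13 15 7 9 11)| = 6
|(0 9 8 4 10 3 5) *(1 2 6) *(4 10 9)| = |(0 4 9 8 10 3 5)(1 2 6)| = 21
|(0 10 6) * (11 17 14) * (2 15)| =6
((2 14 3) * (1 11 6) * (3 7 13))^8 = (1 6 11)(2 13 14 3 7) = [0, 6, 13, 7, 4, 5, 11, 2, 8, 9, 10, 1, 12, 14, 3]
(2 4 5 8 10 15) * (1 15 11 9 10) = (1 15 2 4 5 8)(9 10 11) = [0, 15, 4, 3, 5, 8, 6, 7, 1, 10, 11, 9, 12, 13, 14, 2]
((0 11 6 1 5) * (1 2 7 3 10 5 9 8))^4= (0 7)(1 9 8)(2 5)(3 11)(6 10)= [7, 9, 5, 11, 4, 2, 10, 0, 1, 8, 6, 3]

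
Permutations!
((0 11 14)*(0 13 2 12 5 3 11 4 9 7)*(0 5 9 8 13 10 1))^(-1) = [1, 10, 13, 5, 0, 7, 6, 9, 4, 12, 14, 3, 2, 8, 11] = (0 1 10 14 11 3 5 7 9 12 2 13 8 4)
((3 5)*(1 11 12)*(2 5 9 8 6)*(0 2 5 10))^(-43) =(0 10 2)(1 12 11)(3 8 5 9 6) =[10, 12, 0, 8, 4, 9, 3, 7, 5, 6, 2, 1, 11]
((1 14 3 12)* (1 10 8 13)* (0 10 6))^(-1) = (0 6 12 3 14 1 13 8 10) = [6, 13, 2, 14, 4, 5, 12, 7, 10, 9, 0, 11, 3, 8, 1]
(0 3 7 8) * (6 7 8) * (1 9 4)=(0 3 8)(1 9 4)(6 7)=[3, 9, 2, 8, 1, 5, 7, 6, 0, 4]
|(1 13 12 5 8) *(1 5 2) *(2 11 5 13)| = |(1 2)(5 8 13 12 11)| = 10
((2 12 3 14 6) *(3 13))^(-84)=(14)=[0, 1, 2, 3, 4, 5, 6, 7, 8, 9, 10, 11, 12, 13, 14]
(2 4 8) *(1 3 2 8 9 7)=[0, 3, 4, 2, 9, 5, 6, 1, 8, 7]=(1 3 2 4 9 7)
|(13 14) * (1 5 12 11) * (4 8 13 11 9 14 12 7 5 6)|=18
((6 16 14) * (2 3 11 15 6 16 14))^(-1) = (2 16 14 6 15 11 3) = [0, 1, 16, 2, 4, 5, 15, 7, 8, 9, 10, 3, 12, 13, 6, 11, 14]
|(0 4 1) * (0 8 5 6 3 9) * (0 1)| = |(0 4)(1 8 5 6 3 9)| = 6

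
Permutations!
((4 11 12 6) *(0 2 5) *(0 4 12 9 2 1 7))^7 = (0 1 7)(2 4 9 5 11)(6 12) = [1, 7, 4, 3, 9, 11, 12, 0, 8, 5, 10, 2, 6]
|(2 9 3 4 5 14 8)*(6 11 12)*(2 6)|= 10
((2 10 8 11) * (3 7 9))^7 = (2 11 8 10)(3 7 9) = [0, 1, 11, 7, 4, 5, 6, 9, 10, 3, 2, 8]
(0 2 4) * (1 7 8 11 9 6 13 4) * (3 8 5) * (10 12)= [2, 7, 1, 8, 0, 3, 13, 5, 11, 6, 12, 9, 10, 4]= (0 2 1 7 5 3 8 11 9 6 13 4)(10 12)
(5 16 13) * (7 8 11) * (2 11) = (2 11 7 8)(5 16 13) = [0, 1, 11, 3, 4, 16, 6, 8, 2, 9, 10, 7, 12, 5, 14, 15, 13]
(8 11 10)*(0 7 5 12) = [7, 1, 2, 3, 4, 12, 6, 5, 11, 9, 8, 10, 0] = (0 7 5 12)(8 11 10)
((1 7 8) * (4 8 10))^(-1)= [0, 8, 2, 3, 10, 5, 6, 1, 4, 9, 7]= (1 8 4 10 7)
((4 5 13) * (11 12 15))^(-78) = [0, 1, 2, 3, 4, 5, 6, 7, 8, 9, 10, 11, 12, 13, 14, 15] = (15)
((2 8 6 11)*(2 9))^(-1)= (2 9 11 6 8)= [0, 1, 9, 3, 4, 5, 8, 7, 2, 11, 10, 6]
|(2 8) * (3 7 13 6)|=4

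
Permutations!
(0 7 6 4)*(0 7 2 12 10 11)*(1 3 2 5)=(0 5 1 3 2 12 10 11)(4 7 6)=[5, 3, 12, 2, 7, 1, 4, 6, 8, 9, 11, 0, 10]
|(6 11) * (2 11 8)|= 4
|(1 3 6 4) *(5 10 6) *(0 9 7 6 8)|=|(0 9 7 6 4 1 3 5 10 8)|=10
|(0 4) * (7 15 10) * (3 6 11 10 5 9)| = |(0 4)(3 6 11 10 7 15 5 9)| = 8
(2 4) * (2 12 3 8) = (2 4 12 3 8) = [0, 1, 4, 8, 12, 5, 6, 7, 2, 9, 10, 11, 3]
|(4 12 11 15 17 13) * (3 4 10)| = 8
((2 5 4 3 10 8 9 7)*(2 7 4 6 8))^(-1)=[0, 1, 10, 4, 9, 2, 5, 7, 6, 8, 3]=(2 10 3 4 9 8 6 5)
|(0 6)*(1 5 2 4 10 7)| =6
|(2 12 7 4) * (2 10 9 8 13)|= 8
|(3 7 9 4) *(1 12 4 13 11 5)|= |(1 12 4 3 7 9 13 11 5)|= 9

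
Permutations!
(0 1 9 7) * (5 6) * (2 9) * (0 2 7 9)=(9)(0 1 7 2)(5 6)=[1, 7, 0, 3, 4, 6, 5, 2, 8, 9]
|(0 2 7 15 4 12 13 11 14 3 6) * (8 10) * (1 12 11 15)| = 12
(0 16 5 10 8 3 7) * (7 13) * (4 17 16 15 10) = [15, 1, 2, 13, 17, 4, 6, 0, 3, 9, 8, 11, 12, 7, 14, 10, 5, 16] = (0 15 10 8 3 13 7)(4 17 16 5)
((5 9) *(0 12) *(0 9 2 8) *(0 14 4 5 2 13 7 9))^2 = (2 14 5 7)(4 13 9 8) = [0, 1, 14, 3, 13, 7, 6, 2, 4, 8, 10, 11, 12, 9, 5]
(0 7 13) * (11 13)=(0 7 11 13)=[7, 1, 2, 3, 4, 5, 6, 11, 8, 9, 10, 13, 12, 0]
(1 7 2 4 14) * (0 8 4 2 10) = (0 8 4 14 1 7 10) = [8, 7, 2, 3, 14, 5, 6, 10, 4, 9, 0, 11, 12, 13, 1]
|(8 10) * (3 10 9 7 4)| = |(3 10 8 9 7 4)| = 6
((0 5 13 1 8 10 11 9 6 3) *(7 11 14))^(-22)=(0 13 8 14 11 6)(1 10 7 9 3 5)=[13, 10, 2, 5, 4, 1, 0, 9, 14, 3, 7, 6, 12, 8, 11]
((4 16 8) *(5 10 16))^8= [0, 1, 2, 3, 16, 8, 6, 7, 10, 9, 4, 11, 12, 13, 14, 15, 5]= (4 16 5 8 10)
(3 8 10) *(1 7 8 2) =[0, 7, 1, 2, 4, 5, 6, 8, 10, 9, 3] =(1 7 8 10 3 2)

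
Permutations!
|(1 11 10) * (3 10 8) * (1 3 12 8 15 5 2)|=|(1 11 15 5 2)(3 10)(8 12)|=10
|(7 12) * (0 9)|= |(0 9)(7 12)|= 2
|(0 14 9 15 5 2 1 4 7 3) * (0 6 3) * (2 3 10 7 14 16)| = 13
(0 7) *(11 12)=[7, 1, 2, 3, 4, 5, 6, 0, 8, 9, 10, 12, 11]=(0 7)(11 12)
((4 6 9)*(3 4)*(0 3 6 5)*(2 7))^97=[3, 1, 7, 4, 5, 0, 9, 2, 8, 6]=(0 3 4 5)(2 7)(6 9)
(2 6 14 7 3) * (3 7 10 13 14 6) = [0, 1, 3, 2, 4, 5, 6, 7, 8, 9, 13, 11, 12, 14, 10] = (2 3)(10 13 14)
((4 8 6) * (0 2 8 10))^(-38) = [4, 1, 10, 3, 8, 5, 2, 7, 0, 9, 6] = (0 4 8)(2 10 6)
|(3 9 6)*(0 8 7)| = 3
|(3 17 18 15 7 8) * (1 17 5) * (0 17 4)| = |(0 17 18 15 7 8 3 5 1 4)| = 10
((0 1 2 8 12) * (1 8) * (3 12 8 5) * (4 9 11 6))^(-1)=(0 12 3 5)(1 2)(4 6 11 9)=[12, 2, 1, 5, 6, 0, 11, 7, 8, 4, 10, 9, 3]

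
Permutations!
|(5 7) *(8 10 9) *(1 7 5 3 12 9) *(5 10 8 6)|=8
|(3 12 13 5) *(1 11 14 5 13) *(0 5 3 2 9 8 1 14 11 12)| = 9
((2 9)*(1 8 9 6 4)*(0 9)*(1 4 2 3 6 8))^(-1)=(0 8 2 6 3 9)=[8, 1, 6, 9, 4, 5, 3, 7, 2, 0]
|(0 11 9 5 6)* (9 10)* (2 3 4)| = 6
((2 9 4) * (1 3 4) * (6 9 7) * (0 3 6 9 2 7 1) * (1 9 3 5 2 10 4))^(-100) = [0, 10, 2, 6, 3, 5, 4, 1, 8, 9, 7] = (1 10 7)(3 6 4)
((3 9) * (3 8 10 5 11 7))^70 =(11) =[0, 1, 2, 3, 4, 5, 6, 7, 8, 9, 10, 11]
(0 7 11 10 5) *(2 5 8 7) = (0 2 5)(7 11 10 8) = [2, 1, 5, 3, 4, 0, 6, 11, 7, 9, 8, 10]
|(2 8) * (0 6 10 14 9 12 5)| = |(0 6 10 14 9 12 5)(2 8)| = 14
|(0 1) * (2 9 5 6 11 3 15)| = |(0 1)(2 9 5 6 11 3 15)| = 14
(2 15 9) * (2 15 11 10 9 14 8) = [0, 1, 11, 3, 4, 5, 6, 7, 2, 15, 9, 10, 12, 13, 8, 14] = (2 11 10 9 15 14 8)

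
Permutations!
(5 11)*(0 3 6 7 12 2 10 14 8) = [3, 1, 10, 6, 4, 11, 7, 12, 0, 9, 14, 5, 2, 13, 8] = (0 3 6 7 12 2 10 14 8)(5 11)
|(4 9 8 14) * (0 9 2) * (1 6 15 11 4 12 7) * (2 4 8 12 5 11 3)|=36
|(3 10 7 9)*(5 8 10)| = |(3 5 8 10 7 9)| = 6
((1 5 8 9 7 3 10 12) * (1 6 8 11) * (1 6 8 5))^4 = (3 9 12)(5 11 6)(7 8 10) = [0, 1, 2, 9, 4, 11, 5, 8, 10, 12, 7, 6, 3]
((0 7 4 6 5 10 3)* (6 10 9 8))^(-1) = (0 3 10 4 7)(5 6 8 9) = [3, 1, 2, 10, 7, 6, 8, 0, 9, 5, 4]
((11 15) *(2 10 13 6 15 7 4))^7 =(2 4 7 11 15 6 13 10) =[0, 1, 4, 3, 7, 5, 13, 11, 8, 9, 2, 15, 12, 10, 14, 6]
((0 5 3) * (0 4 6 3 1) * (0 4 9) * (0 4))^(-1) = (0 1 5)(3 6 4 9) = [1, 5, 2, 6, 9, 0, 4, 7, 8, 3]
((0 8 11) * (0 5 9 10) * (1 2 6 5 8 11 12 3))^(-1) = (0 10 9 5 6 2 1 3 12 8 11) = [10, 3, 1, 12, 4, 6, 2, 7, 11, 5, 9, 0, 8]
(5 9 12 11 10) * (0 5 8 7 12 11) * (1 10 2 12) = (0 5 9 11 2 12)(1 10 8 7) = [5, 10, 12, 3, 4, 9, 6, 1, 7, 11, 8, 2, 0]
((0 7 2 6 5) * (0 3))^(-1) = (0 3 5 6 2 7) = [3, 1, 7, 5, 4, 6, 2, 0]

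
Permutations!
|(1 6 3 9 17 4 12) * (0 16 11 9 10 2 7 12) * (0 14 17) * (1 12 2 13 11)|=18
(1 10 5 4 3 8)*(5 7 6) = (1 10 7 6 5 4 3 8) = [0, 10, 2, 8, 3, 4, 5, 6, 1, 9, 7]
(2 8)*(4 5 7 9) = (2 8)(4 5 7 9) = [0, 1, 8, 3, 5, 7, 6, 9, 2, 4]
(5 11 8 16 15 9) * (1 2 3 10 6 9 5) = [0, 2, 3, 10, 4, 11, 9, 7, 16, 1, 6, 8, 12, 13, 14, 5, 15] = (1 2 3 10 6 9)(5 11 8 16 15)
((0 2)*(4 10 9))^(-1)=(0 2)(4 9 10)=[2, 1, 0, 3, 9, 5, 6, 7, 8, 10, 4]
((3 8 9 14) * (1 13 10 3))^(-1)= [0, 14, 2, 10, 4, 5, 6, 7, 3, 8, 13, 11, 12, 1, 9]= (1 14 9 8 3 10 13)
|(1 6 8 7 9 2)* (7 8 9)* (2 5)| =|(1 6 9 5 2)| =5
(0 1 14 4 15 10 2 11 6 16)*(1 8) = [8, 14, 11, 3, 15, 5, 16, 7, 1, 9, 2, 6, 12, 13, 4, 10, 0] = (0 8 1 14 4 15 10 2 11 6 16)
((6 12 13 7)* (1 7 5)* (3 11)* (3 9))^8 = (1 6 13)(3 9 11)(5 7 12) = [0, 6, 2, 9, 4, 7, 13, 12, 8, 11, 10, 3, 5, 1]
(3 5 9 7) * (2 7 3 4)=(2 7 4)(3 5 9)=[0, 1, 7, 5, 2, 9, 6, 4, 8, 3]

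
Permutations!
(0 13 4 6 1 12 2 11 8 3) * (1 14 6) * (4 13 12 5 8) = [12, 5, 11, 0, 1, 8, 14, 7, 3, 9, 10, 4, 2, 13, 6] = (0 12 2 11 4 1 5 8 3)(6 14)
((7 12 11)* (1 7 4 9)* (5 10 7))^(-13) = (1 7 4 5 12 9 10 11) = [0, 7, 2, 3, 5, 12, 6, 4, 8, 10, 11, 1, 9]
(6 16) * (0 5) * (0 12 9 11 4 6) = (0 5 12 9 11 4 6 16) = [5, 1, 2, 3, 6, 12, 16, 7, 8, 11, 10, 4, 9, 13, 14, 15, 0]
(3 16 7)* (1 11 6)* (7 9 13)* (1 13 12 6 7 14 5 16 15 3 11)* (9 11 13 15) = (3 9 12 6 15)(5 16 11 7 13 14) = [0, 1, 2, 9, 4, 16, 15, 13, 8, 12, 10, 7, 6, 14, 5, 3, 11]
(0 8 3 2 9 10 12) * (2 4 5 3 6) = (0 8 6 2 9 10 12)(3 4 5) = [8, 1, 9, 4, 5, 3, 2, 7, 6, 10, 12, 11, 0]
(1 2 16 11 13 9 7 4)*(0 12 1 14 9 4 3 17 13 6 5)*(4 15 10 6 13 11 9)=(0 12 1 2 16 9 7 3 17 11 13 15 10 6 5)(4 14)=[12, 2, 16, 17, 14, 0, 5, 3, 8, 7, 6, 13, 1, 15, 4, 10, 9, 11]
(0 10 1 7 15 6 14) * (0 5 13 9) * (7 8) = [10, 8, 2, 3, 4, 13, 14, 15, 7, 0, 1, 11, 12, 9, 5, 6] = (0 10 1 8 7 15 6 14 5 13 9)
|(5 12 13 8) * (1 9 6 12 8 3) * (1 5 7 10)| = |(1 9 6 12 13 3 5 8 7 10)| = 10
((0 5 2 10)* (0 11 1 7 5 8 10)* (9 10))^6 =(0 7 10)(1 9 2)(5 11 8) =[7, 9, 1, 3, 4, 11, 6, 10, 5, 2, 0, 8]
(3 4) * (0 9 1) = [9, 0, 2, 4, 3, 5, 6, 7, 8, 1] = (0 9 1)(3 4)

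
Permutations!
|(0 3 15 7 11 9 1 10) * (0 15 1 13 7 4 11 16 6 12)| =13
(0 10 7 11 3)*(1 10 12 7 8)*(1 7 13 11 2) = (0 12 13 11 3)(1 10 8 7 2) = [12, 10, 1, 0, 4, 5, 6, 2, 7, 9, 8, 3, 13, 11]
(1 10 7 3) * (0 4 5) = (0 4 5)(1 10 7 3) = [4, 10, 2, 1, 5, 0, 6, 3, 8, 9, 7]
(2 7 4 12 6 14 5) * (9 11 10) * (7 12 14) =(2 12 6 7 4 14 5)(9 11 10) =[0, 1, 12, 3, 14, 2, 7, 4, 8, 11, 9, 10, 6, 13, 5]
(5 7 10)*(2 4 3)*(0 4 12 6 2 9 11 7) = (0 4 3 9 11 7 10 5)(2 12 6) = [4, 1, 12, 9, 3, 0, 2, 10, 8, 11, 5, 7, 6]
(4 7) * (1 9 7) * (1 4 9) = [0, 1, 2, 3, 4, 5, 6, 9, 8, 7] = (7 9)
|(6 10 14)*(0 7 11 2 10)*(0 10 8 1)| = |(0 7 11 2 8 1)(6 10 14)| = 6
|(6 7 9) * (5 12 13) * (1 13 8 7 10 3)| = |(1 13 5 12 8 7 9 6 10 3)| = 10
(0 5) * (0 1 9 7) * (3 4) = (0 5 1 9 7)(3 4) = [5, 9, 2, 4, 3, 1, 6, 0, 8, 7]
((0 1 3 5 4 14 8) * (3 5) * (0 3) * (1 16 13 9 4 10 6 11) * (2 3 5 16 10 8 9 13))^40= [0, 1, 2, 3, 14, 5, 6, 7, 8, 4, 10, 11, 12, 13, 9, 15, 16]= (16)(4 14 9)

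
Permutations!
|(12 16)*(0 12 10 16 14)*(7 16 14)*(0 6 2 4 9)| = |(0 12 7 16 10 14 6 2 4 9)| = 10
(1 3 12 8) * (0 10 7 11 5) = (0 10 7 11 5)(1 3 12 8) = [10, 3, 2, 12, 4, 0, 6, 11, 1, 9, 7, 5, 8]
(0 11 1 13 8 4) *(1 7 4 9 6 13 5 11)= (0 1 5 11 7 4)(6 13 8 9)= [1, 5, 2, 3, 0, 11, 13, 4, 9, 6, 10, 7, 12, 8]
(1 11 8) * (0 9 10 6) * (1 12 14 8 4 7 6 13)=(0 9 10 13 1 11 4 7 6)(8 12 14)=[9, 11, 2, 3, 7, 5, 0, 6, 12, 10, 13, 4, 14, 1, 8]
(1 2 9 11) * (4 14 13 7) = (1 2 9 11)(4 14 13 7) = [0, 2, 9, 3, 14, 5, 6, 4, 8, 11, 10, 1, 12, 7, 13]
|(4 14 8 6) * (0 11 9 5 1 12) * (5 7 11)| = 12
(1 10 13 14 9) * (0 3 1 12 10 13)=[3, 13, 2, 1, 4, 5, 6, 7, 8, 12, 0, 11, 10, 14, 9]=(0 3 1 13 14 9 12 10)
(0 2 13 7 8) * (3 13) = (0 2 3 13 7 8) = [2, 1, 3, 13, 4, 5, 6, 8, 0, 9, 10, 11, 12, 7]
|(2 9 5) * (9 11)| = |(2 11 9 5)| = 4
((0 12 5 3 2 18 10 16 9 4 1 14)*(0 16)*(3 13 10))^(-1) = (0 10 13 5 12)(1 4 9 16 14)(2 3 18) = [10, 4, 3, 18, 9, 12, 6, 7, 8, 16, 13, 11, 0, 5, 1, 15, 14, 17, 2]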